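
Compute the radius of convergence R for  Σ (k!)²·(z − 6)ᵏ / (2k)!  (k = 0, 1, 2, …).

Ratio test: |a_{k+1}/a_k| = (k+1)²/[(2k+1)·(2k+2)] → 1/4 as k → ∞.
The series converges when 1/4 · |z − 6| < 1, giving R = 4.

R = 4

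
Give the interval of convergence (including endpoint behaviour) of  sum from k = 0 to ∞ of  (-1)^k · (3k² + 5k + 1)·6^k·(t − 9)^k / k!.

The ratio of consecutive coefficients is (3(k+1)² + 5(k+1) + 1)/(3k² + 5k + 1) · 6 · 1/(k+1) → 0.
The ratio tends to 0 regardless of t, hence R = ∞.

(−∞, ∞)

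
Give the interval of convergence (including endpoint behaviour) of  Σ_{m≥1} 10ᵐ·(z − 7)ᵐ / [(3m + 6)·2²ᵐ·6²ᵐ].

Apply the ratio test: |a_{m+1}| / |a_m| = [(3m + 6)/(3(m+1) + 6)] · 10/(4·36), which tends to 5/72 as m → ∞.
Hence the series converges for |z − 7| < 1/(5/72) = 72/5, so the radius of convergence is 72/5.
Endpoint z = 107/5: the terms behave like c/m; limit comparison with the harmonic series gives divergence.
Check z = -37/5: convergence follows from the alternating series test (terms decrease monotonically to 0).

[-37/5, 107/5)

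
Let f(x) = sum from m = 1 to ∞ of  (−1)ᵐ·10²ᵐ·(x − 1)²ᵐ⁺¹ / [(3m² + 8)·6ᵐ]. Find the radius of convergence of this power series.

R = √6/10

The ratio of consecutive coefficients is [(3m² + 8)/(3(m+1)² + 8)] · 100/6 → 50/3.
Successive powers of (x − 1) differ by 2, so the series converges when |x − 1|² · 50/3 < 1, i.e. |x − 1| < √(3/50). So R = √6/10.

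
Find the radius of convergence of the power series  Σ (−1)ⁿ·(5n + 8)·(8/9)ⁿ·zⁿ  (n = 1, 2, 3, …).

R = 9/8

By the ratio test, |a_{n+1}/a_n| = [(5(n+1) + 8)/(5n + 8)] · 8/9 → 8/9.
Convergence for |z| · 8/9 < 1, i.e. |z| < 9/8. So R = 9/8.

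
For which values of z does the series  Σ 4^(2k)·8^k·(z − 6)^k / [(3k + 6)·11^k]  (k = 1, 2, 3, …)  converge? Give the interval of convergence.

[757/128, 779/128)

The ratio of consecutive coefficients is [(3k + 6)/(3(k+1) + 6)] · 16·8/11 → 128/11.
The series converges when 128/11 · |z − 6| < 1, giving R = 11/128.
Check z = 779/128: the terms are asymptotic to a nonzero constant times 1/k, so the series diverges by limit comparison with Σ 1/k.
Endpoint z = 757/128: convergence follows from the alternating series test (terms decrease monotonically to 0).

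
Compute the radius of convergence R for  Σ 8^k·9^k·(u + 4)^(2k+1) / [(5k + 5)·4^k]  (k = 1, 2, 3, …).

R = √2/6

By the ratio test, |a_{k+1}/a_k| = [(5k + 5)/(5(k+1) + 5)] · 8·9/4 → 18.
Successive powers of (u + 4) differ by 2, so the series converges when |u + 4|² · 18 < 1, i.e. |u + 4| < √(1/18). So R = √2/6.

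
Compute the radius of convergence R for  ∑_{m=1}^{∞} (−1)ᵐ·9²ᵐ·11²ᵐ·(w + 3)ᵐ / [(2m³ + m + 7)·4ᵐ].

Ratio test: |a_{m+1}/a_m| = [(2m³ + m + 7)/(2(m+1)³ + (m+1) + 7)] · 81·121/4 → 9801/4 as m → ∞.
Convergence for |w + 3| · 9801/4 < 1, i.e. |w + 3| < 4/9801. So R = 4/9801.

R = 4/9801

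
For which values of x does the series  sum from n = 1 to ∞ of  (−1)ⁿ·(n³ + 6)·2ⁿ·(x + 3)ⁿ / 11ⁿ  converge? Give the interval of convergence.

(-17/2, 5/2)

Ratio test: |a_{n+1}/a_n| = [((n+1)³ + 6)/(n³ + 6)] · 2/11 → 2/11 as n → ∞.
Thus R = 1/(2/11) = 11/2.
When x = 5/2, the terms have absolute value of order n³, which does not tend to 0, so the series diverges by the divergence test.
At x = -17/2: the terms have absolute value of order n³, which does not tend to 0, so the series diverges by the divergence test.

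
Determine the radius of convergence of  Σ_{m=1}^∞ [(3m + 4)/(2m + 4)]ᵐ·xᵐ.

R = 2/3

Applying the root test, |a_m|^(1/m) = (3m + 4)/(2m + 4) → 3/2.
Hence the series converges for |x| < 1/(3/2) = 2/3, so the radius of convergence is 2/3.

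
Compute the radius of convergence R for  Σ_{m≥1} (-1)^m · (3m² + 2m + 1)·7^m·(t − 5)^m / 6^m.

The ratio of consecutive coefficients is [(3(m+1)² + 2(m+1) + 1)/(3m² + 2m + 1)] · 7/6 → 7/6.
Thus R = 1/(7/6) = 6/7.

R = 6/7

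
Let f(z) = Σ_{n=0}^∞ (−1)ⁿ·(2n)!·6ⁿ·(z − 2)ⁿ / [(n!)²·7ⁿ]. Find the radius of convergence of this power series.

R = 7/24

The ratio of consecutive coefficients is (2n+1)·(2n+2)/(n+1)² · 6/7 → 24/7.
The series converges when 24/7 · |z − 2| < 1, giving R = 7/24.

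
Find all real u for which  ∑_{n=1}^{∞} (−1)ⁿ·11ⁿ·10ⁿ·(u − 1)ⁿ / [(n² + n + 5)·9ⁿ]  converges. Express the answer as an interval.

By the ratio test, |a_{n+1}/a_n| = [(n² + n + 5)/((n+1)² + (n+1) + 5)] · 11·10/9 → 110/9.
Thus R = 1/(110/9) = 9/110.
Endpoint u = 119/110: the series is dominated by a constant times Σ 1/n², which converges (p = 2 > 1).
Check u = 101/110: absolute convergence follows by limit comparison with Σ 1/n².

[101/110, 119/110]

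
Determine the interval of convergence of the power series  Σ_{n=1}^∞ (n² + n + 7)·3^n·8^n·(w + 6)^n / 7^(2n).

The ratio of consecutive coefficients is [((n+1)² + (n+1) + 7)/(n² + n + 7)] · 3·8/49 → 24/49.
The series converges when 24/49 · |w + 6| < 1, giving R = 49/24.
When w = -95/24, the terms do not tend to 0, so the series diverges.
Check w = -193/24: the n-th term does not approach 0; divergence by the term test.

(-193/24, -95/24)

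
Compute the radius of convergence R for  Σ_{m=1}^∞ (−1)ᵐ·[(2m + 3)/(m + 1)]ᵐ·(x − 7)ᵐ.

R = 1/2

By the Cauchy root test, |a_m|^(1/m) = (2m + 3)/(m + 1) → 2.
Convergence for |x − 7| · 2 < 1, i.e. |x − 7| < 1/2. So R = 1/2.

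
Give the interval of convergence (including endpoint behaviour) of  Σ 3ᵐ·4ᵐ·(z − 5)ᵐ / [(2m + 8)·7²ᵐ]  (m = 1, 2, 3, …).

The ratio of consecutive coefficients is [(2m + 8)/(2(m+1) + 8)] · 3·4/49 → 12/49.
Convergence for |z − 5| · 12/49 < 1, i.e. |z − 5| < 49/12. So R = 49/12.
At z = 109/12: the terms behave like c/m; limit comparison with the harmonic series gives divergence.
At z = 11/12: the terms alternate in sign and decrease monotonically to 0 in absolute value (size ~ c/m), so the alternating series test gives convergence.

[11/12, 109/12)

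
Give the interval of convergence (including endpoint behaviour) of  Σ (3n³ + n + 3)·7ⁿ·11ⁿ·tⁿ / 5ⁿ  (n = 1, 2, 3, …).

(-5/77, 5/77)

Ratio test: |a_{n+1}/a_n| = [(3(n+1)³ + (n+1) + 3)/(3n³ + n + 3)] · 7·11/5 → 77/5 as n → ∞.
Hence the series converges for |t| < 1/(77/5) = 5/77, so the radius of convergence is 5/77.
When t = 5/77, the terms do not tend to 0, so the series diverges.
Check t = -5/77: the terms do not tend to 0, so the series diverges.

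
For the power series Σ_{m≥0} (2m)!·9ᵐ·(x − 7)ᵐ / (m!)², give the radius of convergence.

R = 1/36

The ratio of consecutive coefficients is (2m+1)·(2m+2)/(m+1)² · 9 → 36.
The series converges when 36 · |x − 7| < 1, giving R = 1/36.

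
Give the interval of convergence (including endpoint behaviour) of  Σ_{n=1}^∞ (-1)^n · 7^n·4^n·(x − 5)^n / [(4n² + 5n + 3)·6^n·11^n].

[37/14, 103/14]

By the ratio test, |a_{n+1}/a_n| = [(4n² + 5n + 3)/(4(n+1)² + 5(n+1) + 3)] · 7·4/(6·11) → 14/33.
The series converges when 14/33 · |x − 5| < 1, giving R = 33/14.
Endpoint x = 103/14: the terms are on the order of 1/n², so the series converges absolutely by comparison with the p-series (p = 2 > 1).
When x = 37/14, the terms are on the order of 1/n², so the series converges absolutely by comparison with the p-series (p = 2 > 1).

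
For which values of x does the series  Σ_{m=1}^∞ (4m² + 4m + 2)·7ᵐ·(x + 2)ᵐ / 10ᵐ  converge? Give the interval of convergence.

The ratio of consecutive coefficients is [(4(m+1)² + 4(m+1) + 2)/(4m² + 4m + 2)] · 7/10 → 7/10.
The series converges when 7/10 · |x + 2| < 1, giving R = 10/7.
Endpoint x = -4/7: the terms have absolute value of order m², which does not tend to 0, so the series diverges by the divergence test.
When x = -24/7, the terms do not tend to 0, so the series diverges.

(-24/7, -4/7)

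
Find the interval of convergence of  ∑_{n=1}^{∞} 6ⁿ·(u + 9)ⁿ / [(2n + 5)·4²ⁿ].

[-35/3, -19/3)

By the ratio test, |a_{n+1}/a_n| = [(2n + 5)/(2(n+1) + 5)] · 6/16 → 3/8.
Hence the series converges for |u + 9| < 1/(3/8) = 8/3, so the radius of convergence is 8/3.
Endpoint u = -19/3: the terms behave like c/n; limit comparison with the harmonic series gives divergence.
At u = -35/3: the terms alternate in sign and decrease monotonically to 0 in absolute value (size ~ c/n), so the alternating series test gives convergence.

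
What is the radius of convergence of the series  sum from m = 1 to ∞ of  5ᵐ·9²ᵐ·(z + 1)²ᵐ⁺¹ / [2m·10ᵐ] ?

Ratio test: |a_{m+1}/a_m| = [2m/2(m+1)] · 5·81/10 → 81/2 as m → ∞.
Writing y = (z + 1)², the series in y has radius 2/81, so |z + 1| < √(2/81) and R = √2/9.

R = √2/9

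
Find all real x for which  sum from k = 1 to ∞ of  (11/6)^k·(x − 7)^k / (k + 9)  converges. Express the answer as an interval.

[71/11, 83/11)

By the ratio test, |a_{k+1}/a_k| = [(k + 9)/((k+1) + 9)] · 11/6 → 11/6.
Convergence for |x − 7| · 11/6 < 1, i.e. |x − 7| < 6/11. So R = 6/11.
Endpoint x = 83/11: comparison with the harmonic series Σ 1/k shows the series diverges.
When x = 71/11, convergence follows from the alternating series test (terms decrease monotonically to 0).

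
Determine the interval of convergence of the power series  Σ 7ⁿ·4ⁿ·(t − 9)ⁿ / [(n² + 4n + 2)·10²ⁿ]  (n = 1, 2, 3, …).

[38/7, 88/7]

Ratio test: |a_{n+1}/a_n| = [(n² + 4n + 2)/((n+1)² + 4(n+1) + 2)] · 7·4/100 → 7/25 as n → ∞.
Thus R = 1/(7/25) = 25/7.
Check t = 88/7: absolute convergence follows by limit comparison with Σ 1/n².
At t = 38/7: absolute convergence follows by limit comparison with Σ 1/n².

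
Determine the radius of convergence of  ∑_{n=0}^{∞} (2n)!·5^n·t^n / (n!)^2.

R = 1/20

Ratio test: |a_{n+1}/a_n| = (2n+1)·(2n+2)/(n+1)² · 5 → 20 as n → ∞.
The series converges when 20 · |t| < 1, giving R = 1/20.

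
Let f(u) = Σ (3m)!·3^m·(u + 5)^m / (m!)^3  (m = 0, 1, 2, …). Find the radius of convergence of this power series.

R = 1/81

Apply the ratio test: |a_{m+1}| / |a_m| = (3m+1)·(3m+2)·(3m+3)/(m+1)³ · 3, which tends to 81 as m → ∞.
The series converges when 81 · |u + 5| < 1, giving R = 1/81.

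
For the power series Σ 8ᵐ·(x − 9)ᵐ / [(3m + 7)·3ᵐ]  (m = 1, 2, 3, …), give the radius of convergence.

R = 3/8

Apply the ratio test: |a_{m+1}| / |a_m| = [(3m + 7)/(3(m+1) + 7)] · 8/3, which tends to 8/3 as m → ∞.
Hence the series converges for |x − 9| < 1/(8/3) = 3/8, so the radius of convergence is 3/8.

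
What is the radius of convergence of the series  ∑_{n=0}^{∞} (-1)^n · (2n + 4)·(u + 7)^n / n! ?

The ratio of consecutive coefficients is (2(n+1) + 4)/(2n + 4) · 1/(n+1) → 0.
The ratio tends to 0 regardless of u, hence R = ∞.

R = ∞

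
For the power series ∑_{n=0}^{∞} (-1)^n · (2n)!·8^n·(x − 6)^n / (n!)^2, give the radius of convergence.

Ratio test: |a_{n+1}/a_n| = (2n+1)·(2n+2)/(n+1)² · 8 → 32 as n → ∞.
Convergence for |x − 6| · 32 < 1, i.e. |x − 6| < 1/32. So R = 1/32.

R = 1/32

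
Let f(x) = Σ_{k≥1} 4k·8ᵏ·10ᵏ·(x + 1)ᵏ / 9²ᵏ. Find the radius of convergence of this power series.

Apply the ratio test: |a_{k+1}| / |a_k| = [4(k+1)/4k] · 8·10/81, which tends to 80/81 as k → ∞.
Hence the series converges for |x + 1| < 1/(80/81) = 81/80, so the radius of convergence is 81/80.

R = 81/80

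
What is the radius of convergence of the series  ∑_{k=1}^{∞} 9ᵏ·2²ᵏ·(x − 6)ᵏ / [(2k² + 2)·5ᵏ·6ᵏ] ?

The ratio of consecutive coefficients is [(2k² + 2)/(2(k+1)² + 2)] · 9·4/(5·6) → 6/5.
Convergence for |x − 6| · 6/5 < 1, i.e. |x − 6| < 5/6. So R = 5/6.

R = 5/6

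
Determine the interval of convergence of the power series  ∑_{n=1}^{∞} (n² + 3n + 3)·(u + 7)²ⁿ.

The ratio of consecutive coefficients is ((n+1)² + 3(n+1) + 3)/(n² + 3n + 3) → 1.
Since the exponent of (u + 7) increases by 2 each term, convergence requires |u + 7|² < 1, hence R = 1.
At u = -6: the terms do not tend to 0, so the series diverges.
Endpoint u = -8: the terms do not tend to 0, so the series diverges.

(-8, -6)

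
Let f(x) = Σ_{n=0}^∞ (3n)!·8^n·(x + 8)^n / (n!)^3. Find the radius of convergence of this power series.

By the ratio test, |a_{n+1}/a_n| = (3n+1)·(3n+2)·(3n+3)/(n+1)³ · 8 → 216.
Convergence for |x + 8| · 216 < 1, i.e. |x + 8| < 1/216. So R = 1/216.

R = 1/216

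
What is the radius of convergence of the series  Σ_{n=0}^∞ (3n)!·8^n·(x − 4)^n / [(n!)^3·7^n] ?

R = 7/216

Apply the ratio test: |a_{n+1}| / |a_n| = (3n+1)·(3n+2)·(3n+3)/(n+1)³ · 8/7, which tends to 216/7 as n → ∞.
The series converges when 216/7 · |x − 4| < 1, giving R = 7/216.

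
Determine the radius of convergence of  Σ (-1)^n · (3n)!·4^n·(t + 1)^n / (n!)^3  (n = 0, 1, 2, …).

R = 1/108

The ratio of consecutive coefficients is (3n+1)·(3n+2)·(3n+3)/(n+1)³ · 4 → 108.
The series converges when 108 · |t + 1| < 1, giving R = 1/108.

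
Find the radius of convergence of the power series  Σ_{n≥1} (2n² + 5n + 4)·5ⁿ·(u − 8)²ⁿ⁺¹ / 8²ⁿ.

Apply the ratio test: |a_{n+1}| / |a_n| = [(2(n+1)² + 5(n+1) + 4)/(2n² + 5n + 4)] · 5/64, which tends to 5/64 as n → ∞.
Successive powers of (u − 8) differ by 2, so the series converges when |u − 8|² · 5/64 < 1, i.e. |u − 8| < √(64/5). So R = 8√5/5.

R = 8√5/5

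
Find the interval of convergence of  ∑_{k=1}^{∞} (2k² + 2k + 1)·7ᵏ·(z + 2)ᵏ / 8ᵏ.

(-22/7, -6/7)

Ratio test: |a_{k+1}/a_k| = [(2(k+1)² + 2(k+1) + 1)/(2k² + 2k + 1)] · 7/8 → 7/8 as k → ∞.
Convergence for |z + 2| · 7/8 < 1, i.e. |z + 2| < 8/7. So R = 8/7.
Endpoint z = -6/7: the terms have absolute value of order k², which does not tend to 0, so the series diverges by the divergence test.
When z = -22/7, the terms do not tend to 0, so the series diverges.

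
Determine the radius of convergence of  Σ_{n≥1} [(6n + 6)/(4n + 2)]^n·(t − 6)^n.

R = 2/3

By the Cauchy root test, |a_n|^(1/n) = (6n + 6)/(4n + 2) → 3/2.
Thus R = 1/(3/2) = 2/3.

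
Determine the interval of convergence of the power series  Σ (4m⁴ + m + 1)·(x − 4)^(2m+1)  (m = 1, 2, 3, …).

(3, 5)

By the ratio test, |a_{m+1}/a_m| = (4(m+1)⁴ + (m+1) + 1)/(4m⁴ + m + 1) → 1.
Since the exponent of (x − 4) increases by 2 each term, convergence requires |x − 4|² < 1, hence R = 1.
Check x = 5: the terms have absolute value of order m⁴, which does not tend to 0, so the series diverges by the divergence test.
At x = 3: the terms have absolute value of order m⁴, which does not tend to 0, so the series diverges by the divergence test.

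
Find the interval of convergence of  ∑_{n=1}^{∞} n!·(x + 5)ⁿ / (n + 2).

{-5}

The ratio of consecutive coefficients is (n+1) · (n + 2)/((n+1) + 2) → ∞.
Since the ratio → ∞, the series diverges for every x ≠ -5, and R = 0.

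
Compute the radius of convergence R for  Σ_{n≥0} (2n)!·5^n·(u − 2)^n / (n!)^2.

Apply the ratio test: |a_{n+1}| / |a_n| = (2n+1)·(2n+2)/(n+1)² · 5, which tends to 20 as n → ∞.
Hence the series converges for |u − 2| < 1/(20) = 1/20, so the radius of convergence is 1/20.

R = 1/20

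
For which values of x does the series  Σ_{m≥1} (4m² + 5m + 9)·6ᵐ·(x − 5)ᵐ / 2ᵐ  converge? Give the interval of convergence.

(14/3, 16/3)

Ratio test: |a_{m+1}/a_m| = [(4(m+1)² + 5(m+1) + 9)/(4m² + 5m + 9)] · 6/2 → 3 as m → ∞.
Hence the series converges for |x − 5| < 1/(3) = 1/3, so the radius of convergence is 1/3.
Endpoint x = 16/3: the terms do not tend to 0, so the series diverges.
When x = 14/3, the terms do not tend to 0, so the series diverges.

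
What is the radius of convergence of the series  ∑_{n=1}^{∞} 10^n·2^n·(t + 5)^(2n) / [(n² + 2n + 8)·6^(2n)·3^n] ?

R = 3√15/5

By the ratio test, |a_{n+1}/a_n| = [(n² + 2n + 8)/((n+1)² + 2(n+1) + 8)] · 10·2/(36·3) → 5/27.
Since the exponent of (t + 5) increases by 2 each term, convergence requires |t + 5|² < 27/5, hence R = 3√15/5.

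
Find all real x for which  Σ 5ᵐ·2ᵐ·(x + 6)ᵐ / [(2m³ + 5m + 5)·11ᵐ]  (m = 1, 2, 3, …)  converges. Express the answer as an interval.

The ratio of consecutive coefficients is [(2m³ + 5m + 5)/(2(m+1)³ + 5(m+1) + 5)] · 5·2/11 → 10/11.
Convergence for |x + 6| · 10/11 < 1, i.e. |x + 6| < 11/10. So R = 11/10.
Check x = -49/10: the series is dominated by a constant times Σ 1/m³, which converges (p = 3 > 1).
Check x = -71/10: absolute convergence follows by limit comparison with Σ 1/m³.

[-71/10, -49/10]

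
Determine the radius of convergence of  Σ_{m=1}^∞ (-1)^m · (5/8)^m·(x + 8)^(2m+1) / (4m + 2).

Apply the ratio test: |a_{m+1}| / |a_m| = [(4m + 2)/(4(m+1) + 2)] · 5/8, which tends to 5/8 as m → ∞.
Writing y = (x + 8)², the series in y has radius 8/5, so |x + 8| < √(8/5) and R = 2√10/5.

R = 2√10/5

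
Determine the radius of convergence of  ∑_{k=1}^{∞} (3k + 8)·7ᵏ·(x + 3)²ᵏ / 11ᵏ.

R = √77/7

Ratio test: |a_{k+1}/a_k| = [(3(k+1) + 8)/(3k + 8)] · 7/11 → 7/11 as k → ∞.
Successive powers of (x + 3) differ by 2, so the series converges when |x + 3|² · 7/11 < 1, i.e. |x + 3| < √(11/7). So R = √77/7.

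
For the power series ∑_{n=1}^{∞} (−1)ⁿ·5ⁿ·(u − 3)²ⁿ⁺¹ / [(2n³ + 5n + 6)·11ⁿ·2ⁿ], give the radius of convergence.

The ratio of consecutive coefficients is [(2n³ + 5n + 6)/(2(n+1)³ + 5(n+1) + 6)] · 5/(11·2) → 5/22.
Successive powers of (u − 3) differ by 2, so the series converges when |u − 3|² · 5/22 < 1, i.e. |u − 3| < √(22/5). So R = √110/5.

R = √110/5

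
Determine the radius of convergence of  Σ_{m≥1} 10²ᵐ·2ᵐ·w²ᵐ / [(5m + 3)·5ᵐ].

The ratio of consecutive coefficients is [(5m + 3)/(5(m+1) + 3)] · 100·2/5 → 40.
Since the exponent of w increases by 2 each term, convergence requires |w|² < 1/40, hence R = √10/20.

R = √10/20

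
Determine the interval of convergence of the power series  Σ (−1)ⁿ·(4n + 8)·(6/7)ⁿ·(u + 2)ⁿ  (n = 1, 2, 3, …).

(-19/6, -5/6)

The ratio of consecutive coefficients is [(4(n+1) + 8)/(4n + 8)] · 6/7 → 6/7.
Hence the series converges for |u + 2| < 1/(6/7) = 7/6, so the radius of convergence is 7/6.
Endpoint u = -5/6: the n-th term does not approach 0; divergence by the term test.
Endpoint u = -19/6: the n-th term does not approach 0; divergence by the term test.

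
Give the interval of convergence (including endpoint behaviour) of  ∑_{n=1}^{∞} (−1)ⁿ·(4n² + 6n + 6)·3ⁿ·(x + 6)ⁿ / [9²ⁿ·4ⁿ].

The ratio of consecutive coefficients is [(4(n+1)² + 6(n+1) + 6)/(4n² + 6n + 6)] · 3/(81·4) → 1/108.
Thus R = 1/(1/108) = 108.
At x = 102: the terms have absolute value of order n², which does not tend to 0, so the series diverges by the divergence test.
Check x = -114: the terms have absolute value of order n², which does not tend to 0, so the series diverges by the divergence test.

(-114, 102)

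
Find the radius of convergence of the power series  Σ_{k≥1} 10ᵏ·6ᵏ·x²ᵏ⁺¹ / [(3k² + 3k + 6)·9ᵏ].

R = √15/10

Apply the ratio test: |a_{k+1}| / |a_k| = [(3k² + 3k + 6)/(3(k+1)² + 3(k+1) + 6)] · 10·6/9, which tends to 20/3 as k → ∞.
Successive powers of x differ by 2, so the series converges when |x|² · 20/3 < 1, i.e. |x| < √(3/20). So R = √15/10.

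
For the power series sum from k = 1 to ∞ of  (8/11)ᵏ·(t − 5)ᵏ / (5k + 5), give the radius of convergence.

Ratio test: |a_{k+1}/a_k| = [(5k + 5)/(5(k+1) + 5)] · 8/11 → 8/11 as k → ∞.
Hence the series converges for |t − 5| < 1/(8/11) = 11/8, so the radius of convergence is 11/8.

R = 11/8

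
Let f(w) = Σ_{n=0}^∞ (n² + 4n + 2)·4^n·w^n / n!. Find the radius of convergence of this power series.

R = ∞

By the ratio test, |a_{n+1}/a_n| = ((n+1)² + 4(n+1) + 2)/(n² + 4n + 2) · 4 · 1/(n+1) → 0.
Since the limit is 0 < 1 for every w, the series converges on all of ℝ and R = ∞.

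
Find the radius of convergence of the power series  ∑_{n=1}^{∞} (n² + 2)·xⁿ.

R = 1

The ratio of consecutive coefficients is ((n+1)² + 2)/(n² + 2) → 1.
So the series converges when |x| < 1 and diverges when |x| > 1; R = 1.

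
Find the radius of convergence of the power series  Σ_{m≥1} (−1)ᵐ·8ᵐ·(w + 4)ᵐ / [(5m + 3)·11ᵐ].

The ratio of consecutive coefficients is [(5m + 3)/(5(m+1) + 3)] · 8/11 → 8/11.
Convergence for |w + 4| · 8/11 < 1, i.e. |w + 4| < 11/8. So R = 11/8.

R = 11/8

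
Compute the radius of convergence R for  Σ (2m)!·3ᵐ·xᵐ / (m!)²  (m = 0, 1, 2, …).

Ratio test: |a_{m+1}/a_m| = (2m+1)·(2m+2)/(m+1)² · 3 → 12 as m → ∞.
Thus R = 1/(12) = 1/12.

R = 1/12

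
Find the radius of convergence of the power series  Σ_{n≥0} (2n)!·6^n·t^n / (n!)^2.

By the ratio test, |a_{n+1}/a_n| = (2n+1)·(2n+2)/(n+1)² · 6 → 24.
Thus R = 1/(24) = 1/24.

R = 1/24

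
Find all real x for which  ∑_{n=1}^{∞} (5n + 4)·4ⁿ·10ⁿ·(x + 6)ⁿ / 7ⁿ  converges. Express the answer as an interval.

By the ratio test, |a_{n+1}/a_n| = [(5(n+1) + 4)/(5n + 4)] · 4·10/7 → 40/7.
Thus R = 1/(40/7) = 7/40.
Endpoint x = -233/40: the n-th term does not approach 0; divergence by the term test.
Endpoint x = -247/40: the terms have absolute value of order n, which does not tend to 0, so the series diverges by the divergence test.

(-247/40, -233/40)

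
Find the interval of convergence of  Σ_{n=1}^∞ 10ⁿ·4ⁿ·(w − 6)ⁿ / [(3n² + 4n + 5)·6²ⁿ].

Ratio test: |a_{n+1}/a_n| = [(3n² + 4n + 5)/(3(n+1)² + 4(n+1) + 5)] · 10·4/36 → 10/9 as n → ∞.
Hence the series converges for |w − 6| < 1/(10/9) = 9/10, so the radius of convergence is 9/10.
At w = 69/10: the series is dominated by a constant times Σ 1/n², which converges (p = 2 > 1).
At w = 51/10: the terms are on the order of 1/n², so the series converges absolutely by comparison with the p-series (p = 2 > 1).

[51/10, 69/10]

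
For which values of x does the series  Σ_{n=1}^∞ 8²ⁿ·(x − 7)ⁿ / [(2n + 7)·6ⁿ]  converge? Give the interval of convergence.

[221/32, 227/32)

The ratio of consecutive coefficients is [(2n + 7)/(2(n+1) + 7)] · 64/6 → 32/3.
Thus R = 1/(32/3) = 3/32.
At x = 227/32: the terms behave like c/n; limit comparison with the harmonic series gives divergence.
Check x = 221/32: the terms alternate in sign and decrease monotonically to 0 in absolute value (size ~ c/n), so the alternating series test gives convergence.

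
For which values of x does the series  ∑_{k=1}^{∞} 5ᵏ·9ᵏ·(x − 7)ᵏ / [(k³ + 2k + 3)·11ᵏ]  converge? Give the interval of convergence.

[304/45, 326/45]

Apply the ratio test: |a_{k+1}| / |a_k| = [(k³ + 2k + 3)/((k+1)³ + 2(k+1) + 3)] · 5·9/11, which tends to 45/11 as k → ∞.
Hence the series converges for |x − 7| < 1/(45/11) = 11/45, so the radius of convergence is 11/45.
Endpoint x = 326/45: the terms are on the order of 1/k³, so the series converges absolutely by comparison with the p-series (p = 3 > 1).
At x = 304/45: absolute convergence follows by limit comparison with Σ 1/k³.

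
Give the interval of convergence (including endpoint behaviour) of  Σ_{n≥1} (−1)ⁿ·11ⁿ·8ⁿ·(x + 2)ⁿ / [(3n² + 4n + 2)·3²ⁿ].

Apply the ratio test: |a_{n+1}| / |a_n| = [(3n² + 4n + 2)/(3(n+1)² + 4(n+1) + 2)] · 11·8/9, which tends to 88/9 as n → ∞.
Hence the series converges for |x + 2| < 1/(88/9) = 9/88, so the radius of convergence is 9/88.
Check x = -167/88: absolute convergence follows by limit comparison with Σ 1/n².
Endpoint x = -185/88: absolute convergence follows by limit comparison with Σ 1/n².

[-185/88, -167/88]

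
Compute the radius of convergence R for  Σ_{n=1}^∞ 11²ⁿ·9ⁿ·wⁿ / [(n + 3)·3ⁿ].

Apply the ratio test: |a_{n+1}| / |a_n| = [(n + 3)/((n+1) + 3)] · 121·9/3, which tends to 363 as n → ∞.
Thus R = 1/(363) = 1/363.

R = 1/363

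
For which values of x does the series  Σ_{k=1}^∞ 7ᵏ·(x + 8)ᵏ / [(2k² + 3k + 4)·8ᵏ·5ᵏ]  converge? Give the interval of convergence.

[-96/7, -16/7]

Apply the ratio test: |a_{k+1}| / |a_k| = [(2k² + 3k + 4)/(2(k+1)² + 3(k+1) + 4)] · 7/(8·5), which tends to 7/40 as k → ∞.
The series converges when 7/40 · |x + 8| < 1, giving R = 40/7.
At x = -16/7: absolute convergence follows by limit comparison with Σ 1/k².
Check x = -96/7: the series is dominated by a constant times Σ 1/k², which converges (p = 2 > 1).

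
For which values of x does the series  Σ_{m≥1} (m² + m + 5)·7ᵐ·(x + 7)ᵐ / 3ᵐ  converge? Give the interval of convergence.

Ratio test: |a_{m+1}/a_m| = [((m+1)² + (m+1) + 5)/(m² + m + 5)] · 7/3 → 7/3 as m → ∞.
Convergence for |x + 7| · 7/3 < 1, i.e. |x + 7| < 3/7. So R = 3/7.
At x = -46/7: the m-th term does not approach 0; divergence by the term test.
When x = -52/7, the terms do not tend to 0, so the series diverges.

(-52/7, -46/7)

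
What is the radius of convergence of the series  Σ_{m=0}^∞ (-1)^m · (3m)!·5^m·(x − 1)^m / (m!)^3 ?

By the ratio test, |a_{m+1}/a_m| = (3m+1)·(3m+2)·(3m+3)/(m+1)³ · 5 → 135.
Thus R = 1/(135) = 1/135.

R = 1/135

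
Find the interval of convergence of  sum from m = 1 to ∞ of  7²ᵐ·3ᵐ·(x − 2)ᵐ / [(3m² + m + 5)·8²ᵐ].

[230/147, 358/147]

Ratio test: |a_{m+1}/a_m| = [(3m² + m + 5)/(3(m+1)² + (m+1) + 5)] · 49·3/64 → 147/64 as m → ∞.
The series converges when 147/64 · |x − 2| < 1, giving R = 64/147.
When x = 358/147, the series is dominated by a constant times Σ 1/m², which converges (p = 2 > 1).
At x = 230/147: the terms are on the order of 1/m², so the series converges absolutely by comparison with the p-series (p = 2 > 1).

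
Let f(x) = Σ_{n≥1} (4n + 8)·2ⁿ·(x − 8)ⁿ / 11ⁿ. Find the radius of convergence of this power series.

R = 11/2

The ratio of consecutive coefficients is [(4(n+1) + 8)/(4n + 8)] · 2/11 → 2/11.
Thus R = 1/(2/11) = 11/2.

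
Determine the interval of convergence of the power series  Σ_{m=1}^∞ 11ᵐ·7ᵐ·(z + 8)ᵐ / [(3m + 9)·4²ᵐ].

[-632/77, -600/77)

Apply the ratio test: |a_{m+1}| / |a_m| = [(3m + 9)/(3(m+1) + 9)] · 11·7/16, which tends to 77/16 as m → ∞.
The series converges when 77/16 · |z + 8| < 1, giving R = 16/77.
Endpoint z = -600/77: the terms are asymptotic to a nonzero constant times 1/m, so the series diverges by limit comparison with Σ 1/m.
At z = -632/77: convergence follows from the alternating series test (terms decrease monotonically to 0).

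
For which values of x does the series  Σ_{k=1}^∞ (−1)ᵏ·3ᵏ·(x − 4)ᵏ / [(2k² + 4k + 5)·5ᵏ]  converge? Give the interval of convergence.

[7/3, 17/3]

The ratio of consecutive coefficients is [(2k² + 4k + 5)/(2(k+1)² + 4(k+1) + 5)] · 3/5 → 3/5.
The series converges when 3/5 · |x − 4| < 1, giving R = 5/3.
Check x = 17/3: the terms are on the order of 1/k², so the series converges absolutely by comparison with the p-series (p = 2 > 1).
When x = 7/3, the terms are on the order of 1/k², so the series converges absolutely by comparison with the p-series (p = 2 > 1).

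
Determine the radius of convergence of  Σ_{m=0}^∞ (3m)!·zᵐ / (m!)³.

R = 1/27

Apply the ratio test: |a_{m+1}| / |a_m| = (3m+1)·(3m+2)·(3m+3)/(m+1)³, which tends to 27 as m → ∞.
Thus R = 1/(27) = 1/27.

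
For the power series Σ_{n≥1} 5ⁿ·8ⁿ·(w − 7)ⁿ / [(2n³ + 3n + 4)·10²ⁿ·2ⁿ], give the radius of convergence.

R = 5

Apply the ratio test: |a_{n+1}| / |a_n| = [(2n³ + 3n + 4)/(2(n+1)³ + 3(n+1) + 4)] · 5·8/(100·2), which tends to 1/5 as n → ∞.
Convergence for |w − 7| · 1/5 < 1, i.e. |w − 7| < 5. So R = 5.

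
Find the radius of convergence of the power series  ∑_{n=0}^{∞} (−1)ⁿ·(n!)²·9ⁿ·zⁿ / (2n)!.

R = 4/9

Apply the ratio test: |a_{n+1}| / |a_n| = (n+1)²/[(2n+1)·(2n+2)] · 9, which tends to 9/4 as n → ∞.
The series converges when 9/4 · |z| < 1, giving R = 4/9.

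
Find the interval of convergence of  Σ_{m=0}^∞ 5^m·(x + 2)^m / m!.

Apply the ratio test: |a_{m+1}| / |a_m| = 5 · 1/(m+1), which tends to 0 as m → ∞.
The ratio tends to 0 regardless of x, hence R = ∞.

(−∞, ∞)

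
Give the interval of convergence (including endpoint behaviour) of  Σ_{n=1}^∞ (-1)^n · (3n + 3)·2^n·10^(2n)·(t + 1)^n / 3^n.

(-203/200, -197/200)

Apply the ratio test: |a_{n+1}| / |a_n| = [(3(n+1) + 3)/(3n + 3)] · 2·100/3, which tends to 200/3 as n → ∞.
Thus R = 1/(200/3) = 3/200.
At t = -197/200: the terms have absolute value of order n, which does not tend to 0, so the series diverges by the divergence test.
At t = -203/200: the n-th term does not approach 0; divergence by the term test.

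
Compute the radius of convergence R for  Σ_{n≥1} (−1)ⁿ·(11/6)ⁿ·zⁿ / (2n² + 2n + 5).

By the ratio test, |a_{n+1}/a_n| = [(2n² + 2n + 5)/(2(n+1)² + 2(n+1) + 5)] · 11/6 → 11/6.
The series converges when 11/6 · |z| < 1, giving R = 6/11.

R = 6/11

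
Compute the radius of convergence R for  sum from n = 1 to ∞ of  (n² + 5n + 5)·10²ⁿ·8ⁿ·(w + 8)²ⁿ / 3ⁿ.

Ratio test: |a_{n+1}/a_n| = [((n+1)² + 5(n+1) + 5)/(n² + 5n + 5)] · 100·8/3 → 800/3 as n → ∞.
Successive powers of (w + 8) differ by 2, so the series converges when |w + 8|² · 800/3 < 1, i.e. |w + 8| < √(3/800). So R = √6/40.

R = √6/40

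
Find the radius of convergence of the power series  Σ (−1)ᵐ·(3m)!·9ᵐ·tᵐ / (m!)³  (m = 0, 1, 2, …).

R = 1/243

By the ratio test, |a_{m+1}/a_m| = (3m+1)·(3m+2)·(3m+3)/(m+1)³ · 9 → 243.
Convergence for |t| · 243 < 1, i.e. |t| < 1/243. So R = 1/243.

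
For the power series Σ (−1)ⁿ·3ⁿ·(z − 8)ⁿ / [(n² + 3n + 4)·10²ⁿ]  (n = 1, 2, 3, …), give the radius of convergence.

The ratio of consecutive coefficients is [(n² + 3n + 4)/((n+1)² + 3(n+1) + 4)] · 3/100 → 3/100.
Thus R = 1/(3/100) = 100/3.

R = 100/3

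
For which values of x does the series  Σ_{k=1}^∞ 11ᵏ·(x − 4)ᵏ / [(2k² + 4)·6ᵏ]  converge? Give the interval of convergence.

By the ratio test, |a_{k+1}/a_k| = [(2k² + 4)/(2(k+1)² + 4)] · 11/6 → 11/6.
Hence the series converges for |x − 4| < 1/(11/6) = 6/11, so the radius of convergence is 6/11.
Endpoint x = 50/11: the series is dominated by a constant times Σ 1/k², which converges (p = 2 > 1).
Check x = 38/11: the series is dominated by a constant times Σ 1/k², which converges (p = 2 > 1).

[38/11, 50/11]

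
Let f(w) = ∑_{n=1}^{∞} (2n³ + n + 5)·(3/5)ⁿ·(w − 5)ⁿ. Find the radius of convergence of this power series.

Apply the ratio test: |a_{n+1}| / |a_n| = [(2(n+1)³ + (n+1) + 5)/(2n³ + n + 5)] · 3/5, which tends to 3/5 as n → ∞.
The series converges when 3/5 · |w − 5| < 1, giving R = 5/3.

R = 5/3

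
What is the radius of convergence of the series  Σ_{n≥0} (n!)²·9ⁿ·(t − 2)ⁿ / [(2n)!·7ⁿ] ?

R = 28/9

By the ratio test, |a_{n+1}/a_n| = (n+1)²/[(2n+1)·(2n+2)] · 9/7 → 9/28.
The series converges when 9/28 · |t − 2| < 1, giving R = 28/9.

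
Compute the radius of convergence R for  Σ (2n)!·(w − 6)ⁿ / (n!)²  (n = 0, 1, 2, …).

Apply the ratio test: |a_{n+1}| / |a_n| = (2n+1)·(2n+2)/(n+1)², which tends to 4 as n → ∞.
The series converges when 4 · |w − 6| < 1, giving R = 1/4.

R = 1/4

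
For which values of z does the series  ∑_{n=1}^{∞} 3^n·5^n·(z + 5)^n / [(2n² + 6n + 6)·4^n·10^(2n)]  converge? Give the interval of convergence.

[-95/3, 65/3]

Apply the ratio test: |a_{n+1}| / |a_n| = [(2n² + 6n + 6)/(2(n+1)² + 6(n+1) + 6)] · 3·5/(4·100), which tends to 3/80 as n → ∞.
Hence the series converges for |z + 5| < 1/(3/80) = 80/3, so the radius of convergence is 80/3.
Endpoint z = 65/3: the series is dominated by a constant times Σ 1/n², which converges (p = 2 > 1).
At z = -95/3: absolute convergence follows by limit comparison with Σ 1/n².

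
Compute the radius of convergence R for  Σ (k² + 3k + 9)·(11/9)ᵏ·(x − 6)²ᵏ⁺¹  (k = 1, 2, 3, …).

Apply the ratio test: |a_{k+1}| / |a_k| = [((k+1)² + 3(k+1) + 9)/(k² + 3k + 9)] · 11/9, which tends to 11/9 as k → ∞.
Writing y = (x − 6)², the series in y has radius 9/11, so |x − 6| < √(9/11) and R = 3√11/11.

R = 3√11/11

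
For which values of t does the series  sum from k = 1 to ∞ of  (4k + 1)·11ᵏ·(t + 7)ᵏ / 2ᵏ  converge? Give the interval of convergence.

(-79/11, -75/11)

Ratio test: |a_{k+1}/a_k| = [(4(k+1) + 1)/(4k + 1)] · 11/2 → 11/2 as k → ∞.
Convergence for |t + 7| · 11/2 < 1, i.e. |t + 7| < 2/11. So R = 2/11.
At t = -75/11: the terms have absolute value of order k, which does not tend to 0, so the series diverges by the divergence test.
Endpoint t = -79/11: the k-th term does not approach 0; divergence by the term test.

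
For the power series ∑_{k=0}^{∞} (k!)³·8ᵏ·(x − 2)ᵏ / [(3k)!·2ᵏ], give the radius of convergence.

R = 27/4

Apply the ratio test: |a_{k+1}| / |a_k| = (k+1)³/[(3k+1)·(3k+2)·(3k+3)] · 8/2, which tends to 4/27 as k → ∞.
Hence the series converges for |x − 2| < 1/(4/27) = 27/4, so the radius of convergence is 27/4.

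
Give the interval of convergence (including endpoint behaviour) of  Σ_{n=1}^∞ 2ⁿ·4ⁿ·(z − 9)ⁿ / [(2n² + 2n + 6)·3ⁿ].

[69/8, 75/8]

Ratio test: |a_{n+1}/a_n| = [(2n² + 2n + 6)/(2(n+1)² + 2(n+1) + 6)] · 2·4/3 → 8/3 as n → ∞.
Hence the series converges for |z − 9| < 1/(8/3) = 3/8, so the radius of convergence is 3/8.
At z = 75/8: the series is dominated by a constant times Σ 1/n², which converges (p = 2 > 1).
At z = 69/8: the terms are on the order of 1/n², so the series converges absolutely by comparison with the p-series (p = 2 > 1).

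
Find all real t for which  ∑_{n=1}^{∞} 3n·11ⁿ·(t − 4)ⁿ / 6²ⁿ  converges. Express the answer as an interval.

Apply the ratio test: |a_{n+1}| / |a_n| = [3(n+1)/3n] · 11/36, which tends to 11/36 as n → ∞.
The series converges when 11/36 · |t − 4| < 1, giving R = 36/11.
When t = 80/11, the terms do not tend to 0, so the series diverges.
Check t = 8/11: the terms do not tend to 0, so the series diverges.

(8/11, 80/11)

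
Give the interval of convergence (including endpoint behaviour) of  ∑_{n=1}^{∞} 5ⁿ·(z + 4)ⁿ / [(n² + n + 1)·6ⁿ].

[-26/5, -14/5]

Apply the ratio test: |a_{n+1}| / |a_n| = [(n² + n + 1)/((n+1)² + (n+1) + 1)] · 5/6, which tends to 5/6 as n → ∞.
Thus R = 1/(5/6) = 6/5.
Endpoint z = -14/5: absolute convergence follows by limit comparison with Σ 1/n².
Endpoint z = -26/5: the terms are on the order of 1/n², so the series converges absolutely by comparison with the p-series (p = 2 > 1).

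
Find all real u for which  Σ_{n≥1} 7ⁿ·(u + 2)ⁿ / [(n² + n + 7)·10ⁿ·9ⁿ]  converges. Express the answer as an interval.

By the ratio test, |a_{n+1}/a_n| = [(n² + n + 7)/((n+1)² + (n+1) + 7)] · 7/(10·9) → 7/90.
The series converges when 7/90 · |u + 2| < 1, giving R = 90/7.
Check u = 76/7: the series is dominated by a constant times Σ 1/n², which converges (p = 2 > 1).
Check u = -104/7: absolute convergence follows by limit comparison with Σ 1/n².

[-104/7, 76/7]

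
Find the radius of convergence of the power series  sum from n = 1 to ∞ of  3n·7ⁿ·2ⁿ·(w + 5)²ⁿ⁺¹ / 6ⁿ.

Apply the ratio test: |a_{n+1}| / |a_n| = [3(n+1)/3n] · 7·2/6, which tends to 7/3 as n → ∞.
Writing y = (w + 5)², the series in y has radius 3/7, so |w + 5| < √(3/7) and R = √21/7.

R = √21/7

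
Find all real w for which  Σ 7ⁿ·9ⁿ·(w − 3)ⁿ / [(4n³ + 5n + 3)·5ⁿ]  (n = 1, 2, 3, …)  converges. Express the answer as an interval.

The ratio of consecutive coefficients is [(4n³ + 5n + 3)/(4(n+1)³ + 5(n+1) + 3)] · 7·9/5 → 63/5.
Convergence for |w − 3| · 63/5 < 1, i.e. |w − 3| < 5/63. So R = 5/63.
At w = 194/63: the terms are on the order of 1/n³, so the series converges absolutely by comparison with the p-series (p = 3 > 1).
When w = 184/63, the terms are on the order of 1/n³, so the series converges absolutely by comparison with the p-series (p = 3 > 1).

[184/63, 194/63]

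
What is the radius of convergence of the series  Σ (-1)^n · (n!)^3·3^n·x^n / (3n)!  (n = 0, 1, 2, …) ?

R = 9

The ratio of consecutive coefficients is (n+1)³/[(3n+1)·(3n+2)·(3n+3)] · 3 → 1/9.
Convergence for |x| · 1/9 < 1, i.e. |x| < 9. So R = 9.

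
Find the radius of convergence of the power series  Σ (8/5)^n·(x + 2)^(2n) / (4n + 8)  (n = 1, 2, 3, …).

Apply the ratio test: |a_{n+1}| / |a_n| = [(4n + 8)/(4(n+1) + 8)] · 8/5, which tends to 8/5 as n → ∞.
Successive powers of (x + 2) differ by 2, so the series converges when |x + 2|² · 8/5 < 1, i.e. |x + 2| < √(5/8). So R = √10/4.

R = √10/4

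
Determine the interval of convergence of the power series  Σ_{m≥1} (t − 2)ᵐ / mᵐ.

(−∞, ∞)

By the Cauchy root test, |a_m|^(1/m) = 1/m → 0.
Since the m-th root of |a_m| tends to 0, the series converges for all real t; R = ∞.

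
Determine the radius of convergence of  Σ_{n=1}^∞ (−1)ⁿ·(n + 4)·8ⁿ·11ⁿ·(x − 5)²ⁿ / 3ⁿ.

By the ratio test, |a_{n+1}/a_n| = [((n+1) + 4)/(n + 4)] · 8·11/3 → 88/3.
Writing y = (x − 5)², the series in y has radius 3/88, so |x − 5| < √(3/88) and R = √66/44.

R = √66/44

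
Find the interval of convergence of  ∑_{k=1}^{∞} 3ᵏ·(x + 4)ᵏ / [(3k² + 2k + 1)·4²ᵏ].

[-28/3, 4/3]

Ratio test: |a_{k+1}/a_k| = [(3k² + 2k + 1)/(3(k+1)² + 2(k+1) + 1)] · 3/16 → 3/16 as k → ∞.
Convergence for |x + 4| · 3/16 < 1, i.e. |x + 4| < 16/3. So R = 16/3.
When x = 4/3, the series is dominated by a constant times Σ 1/k², which converges (p = 2 > 1).
Check x = -28/3: the series is dominated by a constant times Σ 1/k², which converges (p = 2 > 1).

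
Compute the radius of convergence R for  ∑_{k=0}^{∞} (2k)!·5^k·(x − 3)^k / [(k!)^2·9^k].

R = 9/20

Apply the ratio test: |a_{k+1}| / |a_k| = (2k+1)·(2k+2)/(k+1)² · 5/9, which tends to 20/9 as k → ∞.
Thus R = 1/(20/9) = 9/20.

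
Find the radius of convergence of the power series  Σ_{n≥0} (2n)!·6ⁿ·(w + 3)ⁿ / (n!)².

R = 1/24

The ratio of consecutive coefficients is (2n+1)·(2n+2)/(n+1)² · 6 → 24.
Hence the series converges for |w + 3| < 1/(24) = 1/24, so the radius of convergence is 1/24.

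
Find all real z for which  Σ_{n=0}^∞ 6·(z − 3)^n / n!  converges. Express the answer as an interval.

Apply the ratio test: |a_{n+1}| / |a_n| = 6/6 · 1/(n+1), which tends to 0 as n → ∞.
Since the limit is 0 < 1 for every z, the series converges on all of ℝ and R = ∞.

(−∞, ∞)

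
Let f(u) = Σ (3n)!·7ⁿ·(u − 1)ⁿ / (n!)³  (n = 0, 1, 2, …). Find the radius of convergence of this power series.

Apply the ratio test: |a_{n+1}| / |a_n| = (3n+1)·(3n+2)·(3n+3)/(n+1)³ · 7, which tends to 189 as n → ∞.
The series converges when 189 · |u − 1| < 1, giving R = 1/189.

R = 1/189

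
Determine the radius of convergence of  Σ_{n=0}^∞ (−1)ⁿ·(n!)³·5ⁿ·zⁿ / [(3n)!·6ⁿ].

R = 162/5

Apply the ratio test: |a_{n+1}| / |a_n| = (n+1)³/[(3n+1)·(3n+2)·(3n+3)] · 5/6, which tends to 5/162 as n → ∞.
Hence the series converges for |z| < 1/(5/162) = 162/5, so the radius of convergence is 162/5.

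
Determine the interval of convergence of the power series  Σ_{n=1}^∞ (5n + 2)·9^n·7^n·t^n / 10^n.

Apply the ratio test: |a_{n+1}| / |a_n| = [(5(n+1) + 2)/(5n + 2)] · 9·7/10, which tends to 63/10 as n → ∞.
The series converges when 63/10 · |t| < 1, giving R = 10/63.
Endpoint t = 10/63: the terms do not tend to 0, so the series diverges.
When t = -10/63, the n-th term does not approach 0; divergence by the term test.

(-10/63, 10/63)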